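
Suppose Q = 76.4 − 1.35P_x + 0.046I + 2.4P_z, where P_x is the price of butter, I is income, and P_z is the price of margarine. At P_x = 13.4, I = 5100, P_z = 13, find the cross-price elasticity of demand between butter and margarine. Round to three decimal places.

At the given point, Q = 76.4 − 1.35(13.4) + 0.046(5100) + 2.4(13) = 76.4 − 18.09 + 234.6 + 31.2 = 324.11.
∂Q/∂P_z = +2.4, so E_xy = 2.4·(13/324.11) ≈ 0.096.
E_xy > 0: the goods are substitutes.

0.096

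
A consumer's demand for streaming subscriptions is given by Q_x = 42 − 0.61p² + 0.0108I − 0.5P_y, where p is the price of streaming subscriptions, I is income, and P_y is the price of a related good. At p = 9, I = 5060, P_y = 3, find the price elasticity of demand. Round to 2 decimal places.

Q_x = 42 − 0.61(9)² + 0.0108(5060) − 0.5(3) = 42 − 49.41 + 54.648 − 1.5 = 45.738.
∂Q_x/∂p = −2·0.61·p = -10.98, so E_p = -10.98·(9/45.738) ≈ -2.16.
|E_p| > 1: demand is elastic.

-2.16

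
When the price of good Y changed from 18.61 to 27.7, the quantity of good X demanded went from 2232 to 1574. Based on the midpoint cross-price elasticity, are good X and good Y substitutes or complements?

complements

%ΔQ_x = (1574 − 2232)/[(2232+1574)/2] = -658/1903 ≈ -0.3458.
%ΔP_y = (27.7 − 18.61)/[(18.61+27.7)/2] ≈ 0.3926.
E_xy = -0.3458/0.3926 ≈ -0.881.
E_xy < 0, so the goods are complements.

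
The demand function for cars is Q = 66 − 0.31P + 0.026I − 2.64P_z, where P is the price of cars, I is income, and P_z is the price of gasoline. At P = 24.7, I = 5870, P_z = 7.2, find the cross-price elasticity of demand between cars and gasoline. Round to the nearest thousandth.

Evaluating quantity at (P, I, P_z) gives Q = 66 − 0.31(24.7) + 0.026(5870) − 2.64(7.2) = 66 − 7.657 + 152.62 − 19.008 = 191.955.
∂Q/∂P_z = −2.64, so E_xy = -2.64·(7.2/191.955) ≈ -0.099.
E_xy < 0: the goods are complements.

-0.099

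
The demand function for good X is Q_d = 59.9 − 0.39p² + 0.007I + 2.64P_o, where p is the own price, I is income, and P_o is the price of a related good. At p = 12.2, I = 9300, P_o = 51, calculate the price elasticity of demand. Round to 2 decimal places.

-0.58

At the given point, Q_d = 59.9 − 0.39(12.2)² + 0.007(9300) + 2.64(51) = 59.9 − 58.0476 + 65.1 + 134.64 = 201.5924.
∂Q_d/∂p = −2·0.39·p = -9.516, so E_p = -9.516·(12.2/201.5924) ≈ -0.58.
|E_p| < 1: demand is inelastic.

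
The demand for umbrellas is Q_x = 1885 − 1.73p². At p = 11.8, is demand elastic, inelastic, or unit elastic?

At p = 11.8, Q_x = 1644.1148.
dQ_x/dp = −2·1.73·p = −40.828.
Point elasticity E = (dQ_x/dp)·(p/Q_x) = -40.828 × 11.8/1644.1148 ≈ -0.293.
|E| ≈ 0.293 < 1, so demand is inelastic.

inelastic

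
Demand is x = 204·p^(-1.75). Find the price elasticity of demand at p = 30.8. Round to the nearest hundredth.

-1.75

For a Cobb–Douglas (constant-elasticity) form x = A·p^α·…, the elasticity with respect to p equals the exponent α at every point.
Here the exponent on p is -1.75, so the price elasticity of demand is -1.75.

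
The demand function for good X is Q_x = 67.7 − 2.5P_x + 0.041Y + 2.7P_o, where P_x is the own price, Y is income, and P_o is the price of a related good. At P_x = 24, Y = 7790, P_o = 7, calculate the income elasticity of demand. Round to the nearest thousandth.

0.923

First evaluate Q_x: 67.7 − 2.5(24) + 0.041(7790) + 2.7(7) = 67.7 − 60 + 319.39 + 18.9 = 345.99.
∂Q_x/∂Y = +0.041, so E_I = 0.041·(7790/345.99) ≈ 0.923.
E_I ∈ (0,1): normal good (necessity).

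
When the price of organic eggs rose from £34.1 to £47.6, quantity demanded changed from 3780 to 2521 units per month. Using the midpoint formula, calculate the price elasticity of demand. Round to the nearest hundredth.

%Δq = (2521 − 3780)/[(3780 + 2521)/2] = -1259/3150.5 ≈ -0.3996.
%ΔP = (47.6 − 34.1)/[(34.1 + 47.6)/2] = 13.5/40.85 ≈ 0.3305.
Arc elasticity E = %Δq/%ΔP ≈ -0.3996/0.3305 ≈ -1.21.
|E| > 1: demand is elastic over this range.

-1.21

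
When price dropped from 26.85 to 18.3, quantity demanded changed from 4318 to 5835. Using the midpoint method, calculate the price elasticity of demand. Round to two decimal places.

-0.79

%Δq = (5835 − 4318)/[(4318 + 5835)/2] = 1517/5076.5 ≈ 0.2988.
%ΔP = (18.3 − 26.85)/[(26.85 + 18.3)/2] = -8.55/22.575 ≈ -0.3787.
Arc elasticity E = %Δq/%ΔP ≈ 0.2988/-0.3787 ≈ -0.79.
|E| < 1: demand is inelastic over this range.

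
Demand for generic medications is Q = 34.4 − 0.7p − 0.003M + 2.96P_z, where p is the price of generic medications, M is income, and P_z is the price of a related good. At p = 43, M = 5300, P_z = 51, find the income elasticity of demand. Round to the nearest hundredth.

Substituting, Q = 34.4 − 0.7(43) − 0.003(5300) + 2.96(51) = 34.4 − 30.1 − 15.9 + 150.96 = 139.36.
∂Q/∂M = −0.003, so E_I = -0.003·(5300/139.36) ≈ -0.11.
E_I < 0: inferior good.

-0.11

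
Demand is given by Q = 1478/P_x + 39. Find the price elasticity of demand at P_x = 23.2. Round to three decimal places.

At P_x = 23.2, Q = 102.7069.
dQ/dP_x = −1478/P_x² = −2.746.
Point elasticity E = (dQ/dP_x)·(P_x/Q) = -2.746 × 23.2/102.7069 ≈ -0.620.
|E| < 1, so demand is inelastic at this price.

-0.620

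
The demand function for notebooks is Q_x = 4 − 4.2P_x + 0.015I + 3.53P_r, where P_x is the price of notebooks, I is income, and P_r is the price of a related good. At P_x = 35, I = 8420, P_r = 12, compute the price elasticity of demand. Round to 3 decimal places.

Substituting, Q_x = 4 − 4.2(35) + 0.015(8420) + 3.53(12) = 4 − 147 + 126.3 + 42.36 = 25.66.
∂Q_x/∂P_x = −4.2, so E_p = (−4.2)·(35/25.66) ≈ -5.729.
|E_p| > 1: demand is elastic.

-5.729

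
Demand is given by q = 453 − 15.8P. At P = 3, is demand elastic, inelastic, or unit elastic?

At P = 3, q = 405.6.
dq/dP = −15.8.
Point elasticity E = (dq/dP)·(P/q) = -15.8 × 3/405.6 ≈ -0.117.
|E| ≈ 0.117 < 1, so demand is inelastic.

inelastic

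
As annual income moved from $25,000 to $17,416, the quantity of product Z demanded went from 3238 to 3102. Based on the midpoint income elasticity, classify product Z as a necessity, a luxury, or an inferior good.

%ΔQ = (3102 − 3238)/[(3238+3102)/2] = -136/3170 ≈ -0.0429.
%ΔY = (17,416 − 25,000)/[(25,000+17,416)/2] = -7584/21208 ≈ -0.3576.
E_I = %ΔQ/%ΔY ≈ 0.120.
E_I ∈ (0,1): normal good (necessity).

necessity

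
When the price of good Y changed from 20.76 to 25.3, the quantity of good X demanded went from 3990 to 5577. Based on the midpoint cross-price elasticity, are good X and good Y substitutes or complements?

%ΔQ_x = (5577 − 3990)/[(3990+5577)/2] = 1587/4783.5 ≈ 0.3318.
%ΔP_y = (25.3 − 20.76)/[(20.76+25.3)/2] ≈ 0.1971.
E_xy = 0.3318/0.1971 ≈ 1.683.
E_xy > 0, so the goods are substitutes.

substitutes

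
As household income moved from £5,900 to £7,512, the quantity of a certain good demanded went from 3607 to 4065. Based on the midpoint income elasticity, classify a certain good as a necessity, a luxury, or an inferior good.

%ΔQ = (4065 − 3607)/[(3607+4065)/2] = 458/3836 ≈ 0.1194.
%ΔI = (7,512 − 5,900)/[(5,900+7,512)/2] = 1612/6706 ≈ 0.2404.
E_I = %ΔQ/%ΔI ≈ 0.497.
E_I ∈ (0,1): normal good (necessity).

necessity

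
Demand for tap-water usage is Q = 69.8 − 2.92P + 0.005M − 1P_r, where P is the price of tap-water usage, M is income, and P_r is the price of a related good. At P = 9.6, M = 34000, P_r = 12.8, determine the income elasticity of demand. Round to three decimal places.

0.854

Evaluating quantity at (P, M, P_r) gives Q = 69.8 − 2.92(9.6) + 0.005(34000) − 1(12.8) = 69.8 − 28.032 + 170 − 12.8 = 198.968.
∂Q/∂M = +0.005, so E_I = 0.005·(34000/198.968) ≈ 0.854.
E_I ∈ (0,1): normal good (necessity).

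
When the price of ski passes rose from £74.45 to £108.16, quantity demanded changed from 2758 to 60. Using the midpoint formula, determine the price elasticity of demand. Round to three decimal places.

-5.186

%Δq = (60 − 2758)/[(2758 + 60)/2] = -2698/1409 ≈ -1.9148.
%ΔP = (108.16 − 74.45)/[(74.45 + 108.16)/2] = 33.71/91.305 ≈ 0.3692.
Arc elasticity E = %Δq/%ΔP ≈ -1.9148/0.3692 ≈ -5.186.
|E| > 1: demand is elastic over this range.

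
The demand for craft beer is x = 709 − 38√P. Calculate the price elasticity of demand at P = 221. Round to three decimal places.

-1.960

At P = 221, x = 144.0894.
dx/dP = −38/(2√P) = −38/(2·14.8661).
Point elasticity E = (dx/dP)·(P/x) = -1.2781 × 221/144.0894 ≈ -1.960.
|E| > 1, so demand is elastic at this price.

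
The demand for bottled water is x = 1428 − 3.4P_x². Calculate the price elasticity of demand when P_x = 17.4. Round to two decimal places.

At P_x = 17.4, x = 398.616.
dx/dP_x = −2·3.4·P_x = −118.32.
Point elasticity E = (dx/dP_x)·(P_x/x) = -118.32 × 17.4/398.616 ≈ -5.16.
|E| > 1, so demand is elastic at this price.

-5.16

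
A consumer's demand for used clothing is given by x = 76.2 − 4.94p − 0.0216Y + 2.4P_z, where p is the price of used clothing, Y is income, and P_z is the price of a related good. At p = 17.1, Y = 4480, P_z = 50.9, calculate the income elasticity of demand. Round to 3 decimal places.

-5.653

Substituting, x = 76.2 − 4.94(17.1) − 0.0216(4480) + 2.4(50.9) = 76.2 − 84.474 − 96.768 + 122.16 = 17.118.
∂x/∂Y = −0.0216, so E_I = -0.0216·(4480/17.118) ≈ -5.653.
E_I < 0: inferior good.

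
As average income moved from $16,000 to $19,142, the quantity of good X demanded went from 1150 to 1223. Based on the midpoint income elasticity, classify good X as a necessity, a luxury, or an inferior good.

%ΔQ = (1223 − 1150)/[(1150+1223)/2] = 73/1186.5 ≈ 0.0615.
%ΔM = (19,142 − 16,000)/[(16,000+19,142)/2] = 3142/17571 ≈ 0.1788.
E_I = %ΔQ/%ΔM ≈ 0.344.
E_I ∈ (0,1): normal good (necessity).

necessity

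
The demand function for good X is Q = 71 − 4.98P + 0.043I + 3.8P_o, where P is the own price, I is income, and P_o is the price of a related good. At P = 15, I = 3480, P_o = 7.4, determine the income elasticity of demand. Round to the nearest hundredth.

Substituting, Q = 71 − 4.98(15) + 0.043(3480) + 3.8(7.4) = 71 − 74.7 + 149.64 + 28.12 = 174.06.
∂Q/∂I = +0.043, so E_I = 0.043·(3480/174.06) ≈ 0.86.
E_I ∈ (0,1): normal good (necessity).

0.86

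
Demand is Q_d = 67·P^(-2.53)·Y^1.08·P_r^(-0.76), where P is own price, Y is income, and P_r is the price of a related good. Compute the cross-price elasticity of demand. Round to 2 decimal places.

-0.76

For a Cobb–Douglas (constant-elasticity) form Q_d = A·P_r^α·…, the elasticity with respect to P_r equals the exponent α at every point.
Here the exponent on P_r is -0.76, so the cross-price elasticity of demand is -0.76.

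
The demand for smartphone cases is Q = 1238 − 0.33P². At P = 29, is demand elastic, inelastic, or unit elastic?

inelastic

At P = 29, Q = 960.47.
dQ/dP = −2·0.33·P = −19.14.
Point elasticity E = (dQ/dP)·(P/Q) = -19.14 × 29/960.47 ≈ -0.578.
|E| ≈ 0.578 < 1, so demand is inelastic.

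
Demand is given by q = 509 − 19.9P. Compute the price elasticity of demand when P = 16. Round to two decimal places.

At P = 16, q = 190.6.
dq/dP = −19.9.
Point elasticity E = (dq/dP)·(P/q) = -19.9 × 16/190.6 ≈ -1.67.
|E| > 1, so demand is elastic at this price.

-1.67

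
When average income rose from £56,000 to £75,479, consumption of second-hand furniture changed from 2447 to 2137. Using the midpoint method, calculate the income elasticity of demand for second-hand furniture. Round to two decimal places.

-0.46

%ΔQ = (2137 − 2447)/[(2447+2137)/2] = -310/2292 ≈ -0.1353.
%ΔY = (75,479 − 56,000)/[(56,000+75,479)/2] = 19479/65739.5 ≈ 0.2963.
E_I = %ΔQ/%ΔY ≈ -0.46.
E_I < 0: inferior good.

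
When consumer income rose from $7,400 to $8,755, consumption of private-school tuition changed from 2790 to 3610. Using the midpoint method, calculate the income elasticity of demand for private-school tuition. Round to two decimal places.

%ΔQ = (3610 − 2790)/[(2790+3610)/2] = 820/3200 ≈ 0.2563.
%ΔI = (8,755 − 7,400)/[(7,400+8,755)/2] = 1355/8077.5 ≈ 0.1677.
E_I = %ΔQ/%ΔI ≈ 1.53.
E_I > 1: normal good (luxury).

1.53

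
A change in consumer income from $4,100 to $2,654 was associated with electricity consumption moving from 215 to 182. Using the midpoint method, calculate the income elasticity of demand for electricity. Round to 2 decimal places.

0.39

%ΔQ = (182 − 215)/[(215+182)/2] = -33/198.5 ≈ -0.1662.
%ΔM = (2,654 − 4,100)/[(4,100+2,654)/2] = -1446/3377 ≈ -0.4282.
E_I = %ΔQ/%ΔM ≈ 0.39.
E_I ∈ (0,1): normal good (necessity).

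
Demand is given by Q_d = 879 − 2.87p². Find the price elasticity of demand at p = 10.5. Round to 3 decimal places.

At p = 10.5, Q_d = 562.5825.
dQ_d/dp = −2·2.87·p = −60.27.
Point elasticity E = (dQ_d/dp)·(p/Q_d) = -60.27 × 10.5/562.5825 ≈ -1.125.
|E| > 1, so demand is elastic at this price.

-1.125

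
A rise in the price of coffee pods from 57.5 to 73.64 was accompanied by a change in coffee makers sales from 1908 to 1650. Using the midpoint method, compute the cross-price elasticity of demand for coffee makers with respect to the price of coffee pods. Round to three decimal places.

%ΔQ_x = (1650 − 1908)/[(1908+1650)/2] = -258/1779 ≈ -0.1450.
%ΔP_y = (73.64 − 57.5)/[(57.5+73.64)/2] ≈ 0.2461.
E_xy = -0.1450/0.2461 ≈ -0.589.
E_xy < 0, so coffee makers and coffee pods are complements.

-0.589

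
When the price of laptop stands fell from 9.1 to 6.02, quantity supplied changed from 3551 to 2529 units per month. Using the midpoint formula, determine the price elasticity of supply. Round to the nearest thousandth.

%Δq = (2529 − 3551)/[(3551 + 2529)/2] = -1022/3040 ≈ -0.3362.
%Δp = (6.02 − 9.1)/[(9.1 + 6.02)/2] = -3.08/7.56 ≈ -0.4074.
Arc elasticity E = %Δq/%Δp ≈ -0.3362/-0.4074 ≈ 0.825.
|E| < 1: supply is inelastic over this range.

0.825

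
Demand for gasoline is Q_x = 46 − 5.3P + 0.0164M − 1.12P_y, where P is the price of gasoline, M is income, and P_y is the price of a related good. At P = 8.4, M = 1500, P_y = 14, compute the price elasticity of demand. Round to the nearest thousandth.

-4.281

Evaluating quantity at (P, M, P_y) gives Q_x = 46 − 5.3(8.4) + 0.0164(1500) − 1.12(14) = 46 − 44.52 + 24.6 − 15.68 = 10.4.
∂Q_x/∂P = −5.3, so E_p = (−5.3)·(8.4/10.4) ≈ -4.281.
|E_p| > 1: demand is elastic.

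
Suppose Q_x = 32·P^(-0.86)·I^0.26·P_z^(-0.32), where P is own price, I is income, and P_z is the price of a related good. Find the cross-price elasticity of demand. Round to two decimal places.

-0.32

For a Cobb–Douglas (constant-elasticity) form Q_x = A·P_z^α·…, the elasticity with respect to P_z equals the exponent α at every point.
Here the exponent on P_z is -0.32, so the cross-price elasticity of demand is -0.32.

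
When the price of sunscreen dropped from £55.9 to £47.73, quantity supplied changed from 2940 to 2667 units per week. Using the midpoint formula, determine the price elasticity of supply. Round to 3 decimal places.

%ΔQ = (2667 − 2940)/[(2940 + 2667)/2] = -273/2803.5 ≈ -0.0974.
%Δp = (47.73 − 55.9)/[(55.9 + 47.73)/2] = -8.17/51.815 ≈ -0.1577.
Arc elasticity E = %ΔQ/%Δp ≈ -0.0974/-0.1577 ≈ 0.618.
|E| < 1: supply is inelastic over this range.

0.618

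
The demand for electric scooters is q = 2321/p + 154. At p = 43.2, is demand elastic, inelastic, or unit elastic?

inelastic

At p = 43.2, q = 207.7269.
dq/dp = −2321/p² = −1.2437.
Point elasticity E = (dq/dp)·(p/q) = -1.2437 × 43.2/207.7269 ≈ -0.259.
|E| ≈ 0.259 < 1, so demand is inelastic.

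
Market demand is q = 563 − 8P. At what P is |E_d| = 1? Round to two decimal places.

35.19

For linear demand q = a − bP, E = −bP/(a − bP). |E| = 1 ⇒ bP = a − bP ⇒ P = a/(2b).
P = 563/(2·8) ≈ 35.19.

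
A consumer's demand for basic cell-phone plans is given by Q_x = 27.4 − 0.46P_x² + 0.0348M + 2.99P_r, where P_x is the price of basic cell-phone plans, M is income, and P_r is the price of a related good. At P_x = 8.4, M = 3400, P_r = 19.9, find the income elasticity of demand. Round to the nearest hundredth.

Evaluating quantity at (P_x, M, P_r) gives Q_x = 27.4 − 0.46(8.4)² + 0.0348(3400) + 2.99(19.9) = 27.4 − 32.4576 + 118.32 + 59.501 = 172.7634.
∂Q_x/∂M = +0.0348, so E_I = 0.0348·(3400/172.7634) ≈ 0.68.
E_I ∈ (0,1): normal good (necessity).

0.68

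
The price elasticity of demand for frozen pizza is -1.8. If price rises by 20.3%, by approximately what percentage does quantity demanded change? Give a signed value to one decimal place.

%ΔQ ≈ E × %ΔP = (-1.8) × (20.3%) ≈ -36.5%.

-36.5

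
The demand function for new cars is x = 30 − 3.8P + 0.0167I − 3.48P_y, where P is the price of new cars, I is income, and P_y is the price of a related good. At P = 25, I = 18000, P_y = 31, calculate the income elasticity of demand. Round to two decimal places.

Evaluating quantity at (P, I, P_y) gives x = 30 − 3.8(25) + 0.0167(18000) − 3.48(31) = 30 − 95 + 300.6 − 107.88 = 127.72.
∂x/∂I = +0.0167, so E_I = 0.0167·(18000/127.72) ≈ 2.35.
E_I > 1: normal good (luxury).

2.35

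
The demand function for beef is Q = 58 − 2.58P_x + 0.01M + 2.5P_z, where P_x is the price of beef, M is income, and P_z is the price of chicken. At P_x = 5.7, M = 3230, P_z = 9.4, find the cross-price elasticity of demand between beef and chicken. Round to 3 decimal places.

Evaluating quantity at (P_x, M, P_z) gives Q = 58 − 2.58(5.7) + 0.01(3230) + 2.5(9.4) = 58 − 14.706 + 32.3 + 23.5 = 99.094.
∂Q/∂P_z = +2.5, so E_xy = 2.5·(9.4/99.094) ≈ 0.237.
E_xy > 0: the goods are substitutes.

0.237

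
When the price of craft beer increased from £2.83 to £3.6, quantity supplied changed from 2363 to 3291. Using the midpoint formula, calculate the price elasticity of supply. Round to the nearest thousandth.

%ΔQ = (3291 − 2363)/[(2363 + 3291)/2] = 928/2827 ≈ 0.3283.
%Δp = (3.6 − 2.83)/[(2.83 + 3.6)/2] = 0.77/3.215 ≈ 0.2395.
Arc elasticity E = %ΔQ/%Δp ≈ 0.3283/0.2395 ≈ 1.371.
|E| > 1: supply is elastic over this range.

1.371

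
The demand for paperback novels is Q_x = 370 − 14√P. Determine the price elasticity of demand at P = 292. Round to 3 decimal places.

At P = 292, Q_x = 130.7679.
dQ_x/dP = −14/(2√P) = −14/(2·17.088).
Point elasticity E = (dQ_x/dP)·(P/Q_x) = -0.4096 × 292/130.7679 ≈ -0.915.
|E| < 1, so demand is inelastic at this price.

-0.915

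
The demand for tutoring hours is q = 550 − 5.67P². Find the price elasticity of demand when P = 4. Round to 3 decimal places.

At P = 4, q = 459.28.
dq/dP = −2·5.67·P = −45.36.
Point elasticity E = (dq/dP)·(P/q) = -45.36 × 4/459.28 ≈ -0.395.
|E| < 1, so demand is inelastic at this price.

-0.395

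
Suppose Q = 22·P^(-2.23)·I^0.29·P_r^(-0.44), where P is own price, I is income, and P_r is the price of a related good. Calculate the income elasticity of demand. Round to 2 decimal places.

0.29

For a Cobb–Douglas (constant-elasticity) form Q = A·I^α·…, the elasticity with respect to I equals the exponent α at every point.
Here the exponent on I is 0.29, so the income elasticity of demand is 0.29.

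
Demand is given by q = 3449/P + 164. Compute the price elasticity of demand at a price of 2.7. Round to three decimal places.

-0.886

At P = 2.7, q = 1441.4074.
dq/dP = −3449/P² = −473.1139.
Point elasticity E = (dq/dP)·(P/q) = -473.1139 × 2.7/1441.4074 ≈ -0.886.
|E| < 1, so demand is inelastic at this price.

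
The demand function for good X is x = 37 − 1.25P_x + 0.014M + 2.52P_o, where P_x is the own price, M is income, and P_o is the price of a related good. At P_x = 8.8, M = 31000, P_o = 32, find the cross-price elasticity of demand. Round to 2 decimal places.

At the given point, x = 37 − 1.25(8.8) + 0.014(31000) + 2.52(32) = 37 − 11 + 434 + 80.64 = 540.64.
∂x/∂P_o = +2.52, so E_xy = 2.52·(32/540.64) ≈ 0.15.
E_xy > 0: the goods are substitutes.

0.15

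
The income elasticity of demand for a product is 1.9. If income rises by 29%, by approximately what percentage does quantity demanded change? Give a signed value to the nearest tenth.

55.1

%ΔQ ≈ E × %ΔI = (1.9) × (29%) = 55.1%.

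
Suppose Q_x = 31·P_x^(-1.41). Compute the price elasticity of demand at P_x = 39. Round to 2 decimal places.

For a Cobb–Douglas (constant-elasticity) form Q_x = A·P_x^α·…, the elasticity with respect to P_x equals the exponent α at every point.
Here the exponent on P_x is -1.41, so the price elasticity of demand is -1.41.

-1.41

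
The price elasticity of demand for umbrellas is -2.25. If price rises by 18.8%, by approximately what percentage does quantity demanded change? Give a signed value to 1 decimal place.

%ΔQ ≈ E × %ΔP = (-2.25) × (18.8%) = -42.3%.

-42.3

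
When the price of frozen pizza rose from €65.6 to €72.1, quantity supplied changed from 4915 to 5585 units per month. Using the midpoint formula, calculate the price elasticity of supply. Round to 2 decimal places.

%Δq = (5585 − 4915)/[(4915 + 5585)/2] = 670/5250 ≈ 0.1276.
%ΔP = (72.1 − 65.6)/[(65.6 + 72.1)/2] = 6.5/68.85 ≈ 0.0944.
Arc elasticity E = %Δq/%ΔP ≈ 0.1276/0.0944 ≈ 1.35.
|E| > 1: supply is elastic over this range.

1.35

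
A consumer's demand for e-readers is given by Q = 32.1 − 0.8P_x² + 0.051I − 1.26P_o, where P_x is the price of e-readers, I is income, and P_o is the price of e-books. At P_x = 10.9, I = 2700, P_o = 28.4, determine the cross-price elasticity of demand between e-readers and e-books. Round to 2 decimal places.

At the given point, Q = 32.1 − 0.8(10.9)² + 0.051(2700) − 1.26(28.4) = 32.1 − 95.048 + 137.7 − 35.784 = 38.968.
∂Q/∂P_o = −1.26, so E_xy = -1.26·(28.4/38.968) ≈ -0.92.
E_xy < 0: the goods are complements.

-0.92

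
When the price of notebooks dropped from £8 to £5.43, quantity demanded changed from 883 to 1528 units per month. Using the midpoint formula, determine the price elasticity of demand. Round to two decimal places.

-1.40

%ΔQ = (1528 − 883)/[(883 + 1528)/2] = 645/1205.5 ≈ 0.5350.
%Δp = (5.43 − 8)/[(8 + 5.43)/2] = -2.57/6.715 ≈ -0.3827.
Arc elasticity E = %ΔQ/%Δp ≈ 0.5350/-0.3827 ≈ -1.40.
|E| > 1: demand is elastic over this range.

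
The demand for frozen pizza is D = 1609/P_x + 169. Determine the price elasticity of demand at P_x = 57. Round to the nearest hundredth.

-0.14

At P_x = 57, D = 197.2281.
dD/dP_x = −1609/P_x² = −0.4952.
Point elasticity E = (dD/dP_x)·(P_x/D) = -0.4952 × 57/197.2281 ≈ -0.14.
|E| < 1, so demand is inelastic at this price.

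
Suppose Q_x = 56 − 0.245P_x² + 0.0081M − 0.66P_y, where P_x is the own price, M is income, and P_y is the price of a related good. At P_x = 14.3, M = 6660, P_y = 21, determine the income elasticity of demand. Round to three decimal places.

1.173

Substituting, Q_x = 56 − 0.245(14.3)² + 0.0081(6660) − 0.66(21) = 56 − 50.1001 + 53.946 − 13.86 = 45.986.
∂Q_x/∂M = +0.0081, so E_I = 0.0081·(6660/45.986) ≈ 1.173.
E_I > 1: normal good (luxury).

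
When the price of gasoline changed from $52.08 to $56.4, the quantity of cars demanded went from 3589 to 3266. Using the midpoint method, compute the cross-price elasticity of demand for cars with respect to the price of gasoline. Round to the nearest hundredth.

%ΔQ_x = (3266 − 3589)/[(3589+3266)/2] = -323/3427.5 ≈ -0.0942.
%ΔP_y = (56.4 − 52.08)/[(52.08+56.4)/2] ≈ 0.0796.
E_xy = -0.0942/0.0796 ≈ -1.18.
E_xy < 0, so cars and gasoline are complements.

-1.18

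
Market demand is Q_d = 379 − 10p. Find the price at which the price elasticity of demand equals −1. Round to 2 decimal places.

18.95

For linear demand Q_d = a − bp, E = −bp/(a − bp). |E| = 1 ⇒ bp = a − bp ⇒ p = a/(2b).
p = 379/(2·10) = 18.95.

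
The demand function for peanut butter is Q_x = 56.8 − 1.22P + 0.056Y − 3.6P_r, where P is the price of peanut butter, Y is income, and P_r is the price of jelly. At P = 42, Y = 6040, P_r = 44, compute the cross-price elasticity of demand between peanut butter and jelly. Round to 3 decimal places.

-0.854

At the given point, Q_x = 56.8 − 1.22(42) + 0.056(6040) − 3.6(44) = 56.8 − 51.24 + 338.24 − 158.4 = 185.4.
∂Q_x/∂P_r = −3.6, so E_xy = -3.6·(44/185.4) ≈ -0.854.
E_xy < 0: the goods are complements.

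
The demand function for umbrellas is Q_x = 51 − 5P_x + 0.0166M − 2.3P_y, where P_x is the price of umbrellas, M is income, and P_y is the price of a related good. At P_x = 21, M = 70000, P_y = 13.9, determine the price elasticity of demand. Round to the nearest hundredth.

-0.10

At the given point, Q_x = 51 − 5(21) + 0.0166(70000) − 2.3(13.9) = 51 − 105 + 1162 − 31.97 = 1076.03.
∂Q_x/∂P_x = −5, so E_p = (−5)·(21/1076.03) ≈ -0.10.
|E_p| < 1: demand is inelastic.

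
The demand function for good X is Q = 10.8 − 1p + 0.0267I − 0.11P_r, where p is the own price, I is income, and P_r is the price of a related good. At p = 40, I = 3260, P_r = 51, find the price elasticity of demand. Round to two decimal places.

-0.77

First evaluate Q: 10.8 − 1(40) + 0.0267(3260) − 0.11(51) = 10.8 − 40 + 87.042 − 5.61 = 52.232.
∂Q/∂p = −1, so E_p = (−1)·(40/52.232) ≈ -0.77.
|E_p| < 1: demand is inelastic.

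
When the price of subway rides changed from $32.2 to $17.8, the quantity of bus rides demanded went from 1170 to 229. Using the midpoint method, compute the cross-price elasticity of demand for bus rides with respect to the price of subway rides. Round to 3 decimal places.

%ΔQ_x = (229 − 1170)/[(1170+229)/2] = -941/699.5 ≈ -1.3452.
%ΔP_y = (17.8 − 32.2)/[(32.2+17.8)/2] ≈ -0.5760.
E_xy = -1.3452/-0.5760 ≈ 2.335.
E_xy > 0, so bus rides and subway rides are substitutes.

2.335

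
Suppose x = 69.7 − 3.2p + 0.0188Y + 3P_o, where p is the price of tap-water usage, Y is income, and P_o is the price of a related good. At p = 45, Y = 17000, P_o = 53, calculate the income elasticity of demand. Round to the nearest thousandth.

At the given point, x = 69.7 − 3.2(45) + 0.0188(17000) + 3(53) = 69.7 − 144 + 319.6 + 159 = 404.3.
∂x/∂Y = +0.0188, so E_I = 0.0188·(17000/404.3) ≈ 0.791.
E_I ∈ (0,1): normal good (necessity).

0.791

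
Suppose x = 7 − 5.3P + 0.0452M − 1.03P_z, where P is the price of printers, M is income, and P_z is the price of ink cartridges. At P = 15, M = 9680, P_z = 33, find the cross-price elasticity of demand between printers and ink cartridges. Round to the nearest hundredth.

-0.10

First evaluate x: 7 − 5.3(15) + 0.0452(9680) − 1.03(33) = 7 − 79.5 + 437.536 − 33.99 = 331.046.
∂x/∂P_z = −1.03, so E_xy = -1.03·(33/331.046) ≈ -0.10.
E_xy < 0: the goods are complements.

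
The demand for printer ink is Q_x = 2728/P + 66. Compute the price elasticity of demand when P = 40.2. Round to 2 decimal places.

At P = 40.2, Q_x = 133.8607.
dQ_x/dP = −2728/P² = −1.6881.
Point elasticity E = (dQ_x/dP)·(P/Q_x) = -1.6881 × 40.2/133.8607 ≈ -0.51.
|E| < 1, so demand is inelastic at this price.

-0.51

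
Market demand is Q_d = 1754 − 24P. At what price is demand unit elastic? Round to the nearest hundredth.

For linear demand Q_d = a − bP, E = −bP/(a − bP). |E| = 1 ⇒ bP = a − bP ⇒ P = a/(2b).
P = 1754/(2·24) ≈ 36.54.

36.54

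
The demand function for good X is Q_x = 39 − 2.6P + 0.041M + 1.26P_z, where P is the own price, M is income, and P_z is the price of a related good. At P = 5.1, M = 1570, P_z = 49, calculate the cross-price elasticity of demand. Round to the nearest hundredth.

0.41

Substituting, Q_x = 39 − 2.6(5.1) + 0.041(1570) + 1.26(49) = 39 − 13.26 + 64.37 + 61.74 = 151.85.
∂Q_x/∂P_z = +1.26, so E_xy = 1.26·(49/151.85) ≈ 0.41.
E_xy > 0: the goods are substitutes.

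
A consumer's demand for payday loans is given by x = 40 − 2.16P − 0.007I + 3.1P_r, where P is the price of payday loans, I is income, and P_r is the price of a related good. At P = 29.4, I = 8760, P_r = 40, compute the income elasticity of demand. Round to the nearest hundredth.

At the given point, x = 40 − 2.16(29.4) − 0.007(8760) + 3.1(40) = 40 − 63.504 − 61.32 + 124 = 39.176.
∂x/∂I = −0.007, so E_I = -0.007·(8760/39.176) ≈ -1.57.
E_I < 0: inferior good.

-1.57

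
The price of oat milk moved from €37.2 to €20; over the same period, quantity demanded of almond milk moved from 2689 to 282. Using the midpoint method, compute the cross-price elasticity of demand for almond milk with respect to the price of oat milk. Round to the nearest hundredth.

%ΔQ_x = (282 − 2689)/[(2689+282)/2] = -2407/1485.5 ≈ -1.6203.
%ΔP_y = (20 − 37.2)/[(37.2+20)/2] ≈ -0.6014.
E_xy = -1.6203/-0.6014 ≈ 2.69.
E_xy > 0, so almond milk and oat milk are substitutes.

2.69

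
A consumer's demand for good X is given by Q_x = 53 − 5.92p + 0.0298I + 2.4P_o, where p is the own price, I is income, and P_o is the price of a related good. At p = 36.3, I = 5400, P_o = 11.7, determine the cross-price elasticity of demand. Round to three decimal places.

1.036

First evaluate Q_x: 53 − 5.92(36.3) + 0.0298(5400) + 2.4(11.7) = 53 − 214.896 + 160.92 + 28.08 = 27.104.
∂Q_x/∂P_o = +2.4, so E_xy = 2.4·(11.7/27.104) ≈ 1.036.
E_xy > 0: the goods are substitutes.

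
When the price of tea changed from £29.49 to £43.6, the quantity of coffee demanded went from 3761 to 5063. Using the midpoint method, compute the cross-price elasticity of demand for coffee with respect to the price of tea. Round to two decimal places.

0.76

%ΔQ_x = (5063 − 3761)/[(3761+5063)/2] = 1302/4412 ≈ 0.2951.
%ΔP_y = (43.6 − 29.49)/[(29.49+43.6)/2] ≈ 0.3861.
E_xy = 0.2951/0.3861 ≈ 0.76.
E_xy > 0, so coffee and tea are substitutes.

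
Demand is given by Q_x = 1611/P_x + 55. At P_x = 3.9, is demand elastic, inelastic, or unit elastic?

inelastic

At P_x = 3.9, Q_x = 468.0769.
dQ_x/dP_x = −1611/P_x² = −105.9172.
Point elasticity E = (dQ_x/dP_x)·(P_x/Q_x) = -105.9172 × 3.9/468.0769 ≈ -0.882.
|E| ≈ 0.882 < 1, so demand is inelastic.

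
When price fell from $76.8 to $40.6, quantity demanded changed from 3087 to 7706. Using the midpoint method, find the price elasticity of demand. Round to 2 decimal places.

%Δq = (7706 − 3087)/[(3087 + 7706)/2] = 4619/5396.5 ≈ 0.8559.
%Δp = (40.6 − 76.8)/[(76.8 + 40.6)/2] = -36.2/58.7 ≈ -0.6167.
Arc elasticity E = %Δq/%Δp ≈ 0.8559/-0.6167 ≈ -1.39.
|E| > 1: demand is elastic over this range.

-1.39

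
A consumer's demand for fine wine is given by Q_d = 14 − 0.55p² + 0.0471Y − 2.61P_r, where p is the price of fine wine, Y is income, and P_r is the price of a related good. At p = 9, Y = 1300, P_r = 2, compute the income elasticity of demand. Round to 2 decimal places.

2.40

Substituting, Q_d = 14 − 0.55(9)² + 0.0471(1300) − 2.61(2) = 14 − 44.55 + 61.23 − 5.22 = 25.46.
∂Q_d/∂Y = +0.0471, so E_I = 0.0471·(1300/25.46) ≈ 2.40.
E_I > 1: normal good (luxury).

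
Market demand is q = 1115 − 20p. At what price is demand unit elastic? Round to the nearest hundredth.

27.88

For linear demand q = a − bp, E = −bp/(a − bp). |E| = 1 ⇒ bp = a − bp ⇒ p = a/(2b).
p = 1115/(2·20) ≈ 27.88.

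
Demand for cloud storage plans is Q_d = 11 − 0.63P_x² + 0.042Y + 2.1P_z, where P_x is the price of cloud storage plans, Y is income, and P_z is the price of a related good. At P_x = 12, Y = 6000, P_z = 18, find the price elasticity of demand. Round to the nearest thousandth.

-0.864

Evaluating quantity at (P_x, Y, P_z) gives Q_d = 11 − 0.63(12)² + 0.042(6000) + 2.1(18) = 11 − 90.72 + 252 + 37.8 = 210.08.
∂Q_d/∂P_x = −2·0.63·P_x = -15.12, so E_p = -15.12·(12/210.08) ≈ -0.864.
|E_p| < 1: demand is inelastic.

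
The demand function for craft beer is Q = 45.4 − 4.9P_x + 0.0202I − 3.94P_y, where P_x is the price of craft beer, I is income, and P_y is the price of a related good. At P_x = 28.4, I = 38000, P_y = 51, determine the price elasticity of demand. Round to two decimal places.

-0.29

Substituting, Q = 45.4 − 4.9(28.4) + 0.0202(38000) − 3.94(51) = 45.4 − 139.16 + 767.6 − 200.94 = 472.9.
∂Q/∂P_x = −4.9, so E_p = (−4.9)·(28.4/472.9) ≈ -0.29.
|E_p| < 1: demand is inelastic.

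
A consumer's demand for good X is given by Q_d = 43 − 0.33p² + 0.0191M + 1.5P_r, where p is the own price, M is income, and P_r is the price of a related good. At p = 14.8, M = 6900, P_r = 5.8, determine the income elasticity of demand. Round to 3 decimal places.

Evaluating quantity at (p, M, P_r) gives Q_d = 43 − 0.33(14.8)² + 0.0191(6900) + 1.5(5.8) = 43 − 72.2832 + 131.79 + 8.7 = 111.2068.
∂Q_d/∂M = +0.0191, so E_I = 0.0191·(6900/111.2068) ≈ 1.185.
E_I > 1: normal good (luxury).

1.185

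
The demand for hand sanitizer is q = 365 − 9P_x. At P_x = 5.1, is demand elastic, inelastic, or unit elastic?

inelastic

At P_x = 5.1, q = 319.1.
dq/dP_x = −9.
Point elasticity E = (dq/dP_x)·(P_x/q) = -9 × 5.1/319.1 ≈ -0.144.
|E| ≈ 0.144 < 1, so demand is inelastic.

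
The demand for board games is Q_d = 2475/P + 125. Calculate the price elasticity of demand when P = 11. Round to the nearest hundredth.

-0.64

At P = 11, Q_d = 350.
dQ_d/dP = −2475/P² = −20.4545.
Point elasticity E = (dQ_d/dP)·(P/Q_d) = -20.4545 × 11/350 ≈ -0.64.
|E| < 1, so demand is inelastic at this price.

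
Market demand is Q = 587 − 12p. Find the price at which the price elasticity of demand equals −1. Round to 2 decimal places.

For linear demand Q = a − bp, E = −bp/(a − bp). |E| = 1 ⇒ bp = a − bp ⇒ p = a/(2b).
p = 587/(2·12) ≈ 24.46.

24.46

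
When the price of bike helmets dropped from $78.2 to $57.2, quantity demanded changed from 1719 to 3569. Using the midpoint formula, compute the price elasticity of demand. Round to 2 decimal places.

-2.26

%ΔQ = (3569 − 1719)/[(1719 + 3569)/2] = 1850/2644 ≈ 0.6997.
%Δp = (57.2 − 78.2)/[(78.2 + 57.2)/2] = -21/67.7 ≈ -0.3102.
Arc elasticity E = %ΔQ/%Δp ≈ 0.6997/-0.3102 ≈ -2.26.
|E| > 1: demand is elastic over this range.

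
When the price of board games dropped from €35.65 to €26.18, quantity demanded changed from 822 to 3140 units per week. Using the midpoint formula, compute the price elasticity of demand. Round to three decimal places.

%Δq = (3140 − 822)/[(822 + 3140)/2] = 2318/1981 ≈ 1.1701.
%ΔP = (26.18 − 35.65)/[(35.65 + 26.18)/2] = -9.47/30.915 ≈ -0.3063.
Arc elasticity E = %Δq/%ΔP ≈ 1.1701/-0.3063 ≈ -3.820.
|E| > 1: demand is elastic over this range.

-3.820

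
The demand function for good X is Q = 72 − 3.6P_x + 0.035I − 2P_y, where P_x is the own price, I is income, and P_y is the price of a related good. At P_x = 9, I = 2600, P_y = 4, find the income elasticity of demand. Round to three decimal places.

Evaluating quantity at (P_x, I, P_y) gives Q = 72 − 3.6(9) + 0.035(2600) − 2(4) = 72 − 32.4 + 91 − 8 = 122.6.
∂Q/∂I = +0.035, so E_I = 0.035·(2600/122.6) ≈ 0.742.
E_I ∈ (0,1): normal good (necessity).

0.742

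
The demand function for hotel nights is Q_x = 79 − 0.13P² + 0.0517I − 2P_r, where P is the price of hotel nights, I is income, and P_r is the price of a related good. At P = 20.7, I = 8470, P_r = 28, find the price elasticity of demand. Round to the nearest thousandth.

-0.275

Q_x = 79 − 0.13(20.7)² + 0.0517(8470) − 2(28) = 79 − 55.7037 + 437.899 − 56 = 405.1953.
∂Q_x/∂P = −2·0.13·P = -5.382, so E_p = -5.382·(20.7/405.1953) ≈ -0.275.
|E_p| < 1: demand is inelastic.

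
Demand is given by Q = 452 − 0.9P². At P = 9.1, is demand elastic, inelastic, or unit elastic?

At P = 9.1, Q = 377.471.
dQ/dP = −2·0.9·P = −16.38.
Point elasticity E = (dQ/dP)·(P/Q) = -16.38 × 9.1/377.471 ≈ -0.395.
|E| ≈ 0.395 < 1, so demand is inelastic.

inelastic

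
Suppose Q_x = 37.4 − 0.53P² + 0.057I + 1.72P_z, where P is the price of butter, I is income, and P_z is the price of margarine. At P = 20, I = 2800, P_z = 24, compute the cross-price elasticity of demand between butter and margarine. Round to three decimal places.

First evaluate Q_x: 37.4 − 0.53(20)² + 0.057(2800) + 1.72(24) = 37.4 − 212 + 159.6 + 41.28 = 26.28.
∂Q_x/∂P_z = +1.72, so E_xy = 1.72·(24/26.28) ≈ 1.571.
E_xy > 0: the goods are substitutes.

1.571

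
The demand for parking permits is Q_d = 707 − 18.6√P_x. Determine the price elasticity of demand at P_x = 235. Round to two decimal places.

At P_x = 235, Q_d = 421.8674.
dQ_d/dP_x = −18.6/(2√P_x) = −18.6/(2·15.3297).
Point elasticity E = (dQ_d/dP_x)·(P_x/Q_d) = -0.6067 × 235/421.8674 ≈ -0.34.
|E| < 1, so demand is inelastic at this price.

-0.34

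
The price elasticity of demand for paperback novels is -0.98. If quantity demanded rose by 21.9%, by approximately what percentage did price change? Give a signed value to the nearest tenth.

-22.3

%ΔQ ≈ E × %ΔP ⇒ %ΔP = %ΔQ / E = (21.9%)/(-0.98) ≈ -22.3%.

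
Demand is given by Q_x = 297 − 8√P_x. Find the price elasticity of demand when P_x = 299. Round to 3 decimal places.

-0.436

At P_x = 299, Q_x = 158.6671.
dQ_x/dP_x = −8/(2√P_x) = −8/(2·17.2916).
Point elasticity E = (dQ_x/dP_x)·(P_x/Q_x) = -0.2313 × 299/158.6671 ≈ -0.436.
|E| < 1, so demand is inelastic at this price.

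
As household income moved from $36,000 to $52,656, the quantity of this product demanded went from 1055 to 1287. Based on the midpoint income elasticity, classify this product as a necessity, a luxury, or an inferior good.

necessity

%ΔQ = (1287 − 1055)/[(1055+1287)/2] = 232/1171 ≈ 0.1981.
%ΔY = (52,656 − 36,000)/[(36,000+52,656)/2] = 16656/44328 ≈ 0.3757.
E_I = %ΔQ/%ΔY ≈ 0.527.
E_I ∈ (0,1): normal good (necessity).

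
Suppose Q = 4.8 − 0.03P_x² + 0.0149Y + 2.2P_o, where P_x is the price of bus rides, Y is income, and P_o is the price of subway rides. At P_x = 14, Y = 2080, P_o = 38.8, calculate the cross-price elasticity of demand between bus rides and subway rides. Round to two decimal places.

0.74

At the given point, Q = 4.8 − 0.03(14)² + 0.0149(2080) + 2.2(38.8) = 4.8 − 5.88 + 30.992 + 85.36 = 115.272.
∂Q/∂P_o = +2.2, so E_xy = 2.2·(38.8/115.272) ≈ 0.74.
E_xy > 0: the goods are substitutes.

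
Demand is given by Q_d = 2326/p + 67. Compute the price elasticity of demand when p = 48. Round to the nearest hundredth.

At p = 48, Q_d = 115.4583.
dQ_d/dp = −2326/p² = −1.0095.
Point elasticity E = (dQ_d/dp)·(p/Q_d) = -1.0095 × 48/115.4583 ≈ -0.42.
|E| < 1, so demand is inelastic at this price.

-0.42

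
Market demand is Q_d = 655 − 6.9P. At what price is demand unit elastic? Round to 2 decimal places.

47.46

For linear demand Q_d = a − bP, E = −bP/(a − bP). |E| = 1 ⇒ bP = a − bP ⇒ P = a/(2b).
P = 655/(2·6.9) ≈ 47.46.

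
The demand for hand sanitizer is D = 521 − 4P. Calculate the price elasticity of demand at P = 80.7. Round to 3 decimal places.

At P = 80.7, D = 198.2.
dD/dP = −4.
Point elasticity E = (dD/dP)·(P/D) = -4 × 80.7/198.2 ≈ -1.629.
|E| > 1, so demand is elastic at this price.

-1.629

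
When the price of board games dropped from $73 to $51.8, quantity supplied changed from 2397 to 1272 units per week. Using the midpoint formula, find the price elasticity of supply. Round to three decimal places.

%ΔQ = (1272 − 2397)/[(2397 + 1272)/2] = -1125/1834.5 ≈ -0.6132.
%Δp = (51.8 − 73)/[(73 + 51.8)/2] = -21.2/62.4 ≈ -0.3397.
Arc elasticity E = %ΔQ/%Δp ≈ -0.6132/-0.3397 ≈ 1.805.
|E| > 1: supply is elastic over this range.

1.805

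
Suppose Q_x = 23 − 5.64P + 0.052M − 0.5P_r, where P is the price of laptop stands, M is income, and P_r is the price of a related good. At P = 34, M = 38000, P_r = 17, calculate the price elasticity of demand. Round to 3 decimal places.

Evaluating quantity at (P, M, P_r) gives Q_x = 23 − 5.64(34) + 0.052(38000) − 0.5(17) = 23 − 191.76 + 1976 − 8.5 = 1798.74.
∂Q_x/∂P = −5.64, so E_p = (−5.64)·(34/1798.74) ≈ -0.107.
|E_p| < 1: demand is inelastic.

-0.107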